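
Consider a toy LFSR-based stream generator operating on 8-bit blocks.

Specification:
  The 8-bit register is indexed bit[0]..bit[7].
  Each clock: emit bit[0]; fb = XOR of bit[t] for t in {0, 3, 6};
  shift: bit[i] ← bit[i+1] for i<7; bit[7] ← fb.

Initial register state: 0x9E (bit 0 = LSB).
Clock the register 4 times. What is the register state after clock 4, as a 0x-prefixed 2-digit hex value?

0x39

reg_0 = 0x9E
clock 1: out=0, reg = 0xCF
clock 2: out=1, reg = 0xE7
clock 3: out=1, reg = 0x73
clock 4: out=1, reg = 0x39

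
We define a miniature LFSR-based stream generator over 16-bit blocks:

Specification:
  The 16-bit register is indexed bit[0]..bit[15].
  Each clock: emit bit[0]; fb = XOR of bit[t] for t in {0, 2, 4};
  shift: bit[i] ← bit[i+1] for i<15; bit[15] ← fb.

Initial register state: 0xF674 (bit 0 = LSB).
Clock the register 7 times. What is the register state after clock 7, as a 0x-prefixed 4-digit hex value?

0x1DEC

reg_0 = 0xF674
clock 1: out=0, reg = 0x7B3A
clock 2: out=0, reg = 0xBD9D
clock 3: out=1, reg = 0xDECE
clock 4: out=0, reg = 0xEF67
clock 5: out=1, reg = 0x77B3
clock 6: out=1, reg = 0x3BD9
clock 7: out=1, reg = 0x1DEC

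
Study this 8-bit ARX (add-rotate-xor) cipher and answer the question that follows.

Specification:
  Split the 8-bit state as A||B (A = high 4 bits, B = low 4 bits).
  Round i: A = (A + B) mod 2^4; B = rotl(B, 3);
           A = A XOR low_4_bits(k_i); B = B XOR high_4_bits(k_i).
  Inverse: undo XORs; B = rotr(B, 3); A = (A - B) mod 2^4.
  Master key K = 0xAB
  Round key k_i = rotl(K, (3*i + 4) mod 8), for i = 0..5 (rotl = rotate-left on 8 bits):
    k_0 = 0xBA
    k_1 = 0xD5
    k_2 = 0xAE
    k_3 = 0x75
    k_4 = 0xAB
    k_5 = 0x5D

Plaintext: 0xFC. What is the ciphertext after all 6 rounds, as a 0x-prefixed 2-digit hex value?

s_0 = plaintext = 0xFC
s_1 = Round(s_0, k_0) = 0x1D
s_2 = Round(s_1, k_1) = 0xB3
s_3 = Round(s_2, k_2) = 0x03
s_4 = Round(s_3, k_3) = 0x6E
s_5 = Round(s_4, k_4) = 0xFD
s_6 = Round(s_5, k_5) = 0x1B

0x1B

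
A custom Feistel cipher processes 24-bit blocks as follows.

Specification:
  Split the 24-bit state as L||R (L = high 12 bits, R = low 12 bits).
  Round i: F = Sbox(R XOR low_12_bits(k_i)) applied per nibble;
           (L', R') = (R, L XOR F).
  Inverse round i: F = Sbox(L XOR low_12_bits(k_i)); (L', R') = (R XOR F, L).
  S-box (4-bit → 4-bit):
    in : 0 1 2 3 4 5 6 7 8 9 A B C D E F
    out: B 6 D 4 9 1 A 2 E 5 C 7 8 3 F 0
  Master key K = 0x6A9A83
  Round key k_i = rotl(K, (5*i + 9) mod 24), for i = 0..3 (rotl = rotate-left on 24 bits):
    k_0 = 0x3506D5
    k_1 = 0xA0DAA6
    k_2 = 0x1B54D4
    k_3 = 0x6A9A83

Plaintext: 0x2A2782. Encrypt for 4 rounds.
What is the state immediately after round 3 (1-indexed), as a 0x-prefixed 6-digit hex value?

s_0 = plaintext = 0x2A2782
s_1 = Round(s_0, k_0) = 0x7824B0
s_2 = Round(s_1, k_1) = 0x4B08E8
s_3 = Round(s_2, k_2) = 0x8E8CF8
s_4 = Round(s_3, k_3) = 0xCF82CF

0x8E8CF8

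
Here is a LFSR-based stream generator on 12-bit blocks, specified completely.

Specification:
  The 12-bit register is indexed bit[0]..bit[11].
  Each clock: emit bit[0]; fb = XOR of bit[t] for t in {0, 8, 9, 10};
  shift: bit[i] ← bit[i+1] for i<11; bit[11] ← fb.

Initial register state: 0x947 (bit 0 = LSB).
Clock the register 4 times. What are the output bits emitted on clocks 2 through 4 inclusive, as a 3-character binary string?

110

reg_0 = 0x947
clock 1: out=1, reg = 0x4A3
clock 2: out=1, reg = 0x251
clock 3: out=1, reg = 0x128
clock 4: out=0, reg = 0x894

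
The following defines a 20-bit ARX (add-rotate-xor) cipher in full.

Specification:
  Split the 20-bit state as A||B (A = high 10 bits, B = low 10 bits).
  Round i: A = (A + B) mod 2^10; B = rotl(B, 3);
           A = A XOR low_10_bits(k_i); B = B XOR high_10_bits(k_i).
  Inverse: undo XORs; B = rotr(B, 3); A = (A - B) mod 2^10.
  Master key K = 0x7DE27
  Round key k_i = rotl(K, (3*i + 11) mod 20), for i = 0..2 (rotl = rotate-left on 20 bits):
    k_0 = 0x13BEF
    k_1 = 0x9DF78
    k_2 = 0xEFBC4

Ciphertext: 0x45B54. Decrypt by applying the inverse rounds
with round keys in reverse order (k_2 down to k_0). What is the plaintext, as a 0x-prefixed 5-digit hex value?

0x3ADA4

s_0 = ciphertext = 0x45B54
s_1 = InvRound(s_0, k_2) = 0x6D51D
s_2 = InvRound(s_1, k_1) = 0x5816D
s_3 = InvRound(s_2, k_0) = 0x3ADA4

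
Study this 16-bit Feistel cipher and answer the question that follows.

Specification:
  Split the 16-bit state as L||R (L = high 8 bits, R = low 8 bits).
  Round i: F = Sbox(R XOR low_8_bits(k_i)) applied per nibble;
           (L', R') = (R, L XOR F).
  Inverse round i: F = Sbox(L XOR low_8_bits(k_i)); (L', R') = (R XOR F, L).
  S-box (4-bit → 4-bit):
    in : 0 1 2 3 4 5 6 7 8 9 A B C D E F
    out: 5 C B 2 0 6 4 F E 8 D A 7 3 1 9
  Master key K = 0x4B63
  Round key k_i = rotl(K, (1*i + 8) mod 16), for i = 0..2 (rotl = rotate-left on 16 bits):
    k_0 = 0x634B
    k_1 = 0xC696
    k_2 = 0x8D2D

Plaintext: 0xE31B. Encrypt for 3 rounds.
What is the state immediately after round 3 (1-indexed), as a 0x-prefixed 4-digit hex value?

0xDE14

s_0 = plaintext = 0xE31B
s_1 = Round(s_0, k_0) = 0x1B86
s_2 = Round(s_1, k_1) = 0x86DE
s_3 = Round(s_2, k_2) = 0xDE14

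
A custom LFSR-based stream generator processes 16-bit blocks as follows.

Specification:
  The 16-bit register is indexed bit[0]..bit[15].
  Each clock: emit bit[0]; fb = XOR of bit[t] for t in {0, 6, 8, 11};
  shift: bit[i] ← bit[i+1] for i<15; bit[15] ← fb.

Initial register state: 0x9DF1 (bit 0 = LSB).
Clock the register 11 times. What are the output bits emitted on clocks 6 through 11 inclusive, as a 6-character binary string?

reg_0 = 0x9DF1
clock 1: out=1, reg = 0x4EF8
clock 2: out=0, reg = 0x277C
clock 3: out=0, reg = 0x13BE
clock 4: out=0, reg = 0x89DF
clock 5: out=1, reg = 0x44EF
clock 6: out=1, reg = 0x2277
clock 7: out=1, reg = 0x113B
clock 8: out=1, reg = 0x089D
clock 9: out=1, reg = 0x044E
clock 10: out=0, reg = 0x8227
clock 11: out=1, reg = 0xC113

111101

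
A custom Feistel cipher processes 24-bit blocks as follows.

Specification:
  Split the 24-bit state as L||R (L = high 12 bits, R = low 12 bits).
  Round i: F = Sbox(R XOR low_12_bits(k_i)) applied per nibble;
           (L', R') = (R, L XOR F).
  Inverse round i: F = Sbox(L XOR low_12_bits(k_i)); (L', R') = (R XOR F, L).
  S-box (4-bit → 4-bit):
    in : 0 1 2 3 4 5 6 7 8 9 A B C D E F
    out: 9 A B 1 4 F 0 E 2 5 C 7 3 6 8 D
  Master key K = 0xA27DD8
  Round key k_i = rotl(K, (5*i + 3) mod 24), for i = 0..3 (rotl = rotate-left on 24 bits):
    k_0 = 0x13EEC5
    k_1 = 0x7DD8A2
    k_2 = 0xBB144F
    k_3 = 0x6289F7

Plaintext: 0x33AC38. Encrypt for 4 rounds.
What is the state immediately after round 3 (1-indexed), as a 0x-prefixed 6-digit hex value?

0x5702F1

s_0 = plaintext = 0x33AC38
s_1 = Round(s_0, k_0) = 0xC388EC
s_2 = Round(s_1, k_1) = 0x8EC570
s_3 = Round(s_2, k_2) = 0x5702F1
s_4 = Round(s_3, k_3) = 0x2F12E0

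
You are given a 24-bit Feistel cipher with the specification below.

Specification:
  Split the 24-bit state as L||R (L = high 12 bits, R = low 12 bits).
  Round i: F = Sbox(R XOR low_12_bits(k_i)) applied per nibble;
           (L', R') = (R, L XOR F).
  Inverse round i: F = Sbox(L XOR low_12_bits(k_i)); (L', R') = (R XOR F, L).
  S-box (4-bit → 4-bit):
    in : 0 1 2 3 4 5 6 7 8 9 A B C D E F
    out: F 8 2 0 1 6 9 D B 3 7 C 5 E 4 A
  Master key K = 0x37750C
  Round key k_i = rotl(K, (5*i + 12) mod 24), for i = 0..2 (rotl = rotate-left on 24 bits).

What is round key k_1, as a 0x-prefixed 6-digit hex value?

K = 0x37750C
k_0 = rotl(K, (5*0+12) mod 24) = rotl(K, 12) = 0x50C377
k_1 = rotl(K, (5*1+12) mod 24) = rotl(K, 17) = 0x186EEA

0x186EEA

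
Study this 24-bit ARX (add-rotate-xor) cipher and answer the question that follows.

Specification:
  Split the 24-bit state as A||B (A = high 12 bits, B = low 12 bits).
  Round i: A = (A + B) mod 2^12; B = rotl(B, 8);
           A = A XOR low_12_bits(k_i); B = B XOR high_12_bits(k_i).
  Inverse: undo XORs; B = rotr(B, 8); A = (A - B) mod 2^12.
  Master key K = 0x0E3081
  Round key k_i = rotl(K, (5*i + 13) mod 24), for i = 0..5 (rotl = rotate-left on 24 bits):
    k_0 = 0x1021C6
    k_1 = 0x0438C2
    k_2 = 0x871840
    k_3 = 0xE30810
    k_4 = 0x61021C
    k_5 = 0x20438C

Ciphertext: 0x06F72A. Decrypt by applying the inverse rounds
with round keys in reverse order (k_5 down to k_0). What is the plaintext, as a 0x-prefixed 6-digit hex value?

0xF27D15

s_0 = ciphertext = 0x06F72A
s_1 = InvRound(s_0, k_5) = 0x0FE2E5
s_2 = InvRound(s_1, k_4) = 0x38EF54
s_3 = InvRound(s_2, k_3) = 0x55D641
s_4 = InvRound(s_3, k_2) = 0xA0F30E
s_5 = InvRound(s_4, k_1) = 0xDFA4D3
s_6 = InvRound(s_5, k_0) = 0xF27D15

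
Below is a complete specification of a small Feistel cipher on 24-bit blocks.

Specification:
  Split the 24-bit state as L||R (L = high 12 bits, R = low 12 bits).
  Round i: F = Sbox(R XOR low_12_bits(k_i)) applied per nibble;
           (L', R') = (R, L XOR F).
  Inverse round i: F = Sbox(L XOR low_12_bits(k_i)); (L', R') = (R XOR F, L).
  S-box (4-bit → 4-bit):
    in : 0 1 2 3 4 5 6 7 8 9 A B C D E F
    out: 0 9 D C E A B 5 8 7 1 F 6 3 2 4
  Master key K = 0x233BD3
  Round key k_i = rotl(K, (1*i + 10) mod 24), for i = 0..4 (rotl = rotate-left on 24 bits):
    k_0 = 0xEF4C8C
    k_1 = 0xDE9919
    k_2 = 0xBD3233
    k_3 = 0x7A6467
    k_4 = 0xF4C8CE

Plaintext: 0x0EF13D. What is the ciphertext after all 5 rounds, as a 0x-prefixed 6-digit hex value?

s_0 = plaintext = 0x0EF13D
s_1 = Round(s_0, k_0) = 0x13D316
s_2 = Round(s_1, k_1) = 0x316039
s_3 = Round(s_2, k_2) = 0x039E17
s_4 = Round(s_3, k_3) = 0xE17169
s_5 = Round(s_4, k_4) = 0x169902

0x169902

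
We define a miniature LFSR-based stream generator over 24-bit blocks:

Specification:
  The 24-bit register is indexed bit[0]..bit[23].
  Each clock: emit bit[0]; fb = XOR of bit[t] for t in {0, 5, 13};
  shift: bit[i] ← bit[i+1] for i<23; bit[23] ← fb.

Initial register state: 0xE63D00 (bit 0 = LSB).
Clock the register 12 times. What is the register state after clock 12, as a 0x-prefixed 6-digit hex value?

reg_0 = 0xE63D00
clock 1: out=0, reg = 0xF31E80
clock 2: out=0, reg = 0x798F40
clock 3: out=0, reg = 0x3CC7A0
clock 4: out=0, reg = 0x9E63D0
clock 5: out=0, reg = 0xCF31E8
clock 6: out=0, reg = 0x6798F4
clock 7: out=0, reg = 0xB3CC7A
clock 8: out=0, reg = 0xD9E63D
clock 9: out=1, reg = 0xECF31E
clock 10: out=0, reg = 0xF6798F
clock 11: out=1, reg = 0x7B3CC7
clock 12: out=1, reg = 0x3D9E63

0x3D9E63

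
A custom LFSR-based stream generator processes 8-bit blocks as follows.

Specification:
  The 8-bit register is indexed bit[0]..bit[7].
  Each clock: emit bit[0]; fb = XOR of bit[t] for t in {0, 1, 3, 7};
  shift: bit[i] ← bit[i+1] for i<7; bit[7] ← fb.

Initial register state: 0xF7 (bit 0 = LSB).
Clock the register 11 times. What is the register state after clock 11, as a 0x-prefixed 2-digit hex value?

0x22

reg_0 = 0xF7
clock 1: out=1, reg = 0xFB
clock 2: out=1, reg = 0x7D
clock 3: out=1, reg = 0x3E
clock 4: out=0, reg = 0x1F
clock 5: out=1, reg = 0x8F
clock 6: out=1, reg = 0x47
clock 7: out=1, reg = 0x23
clock 8: out=1, reg = 0x11
clock 9: out=1, reg = 0x88
clock 10: out=0, reg = 0x44
clock 11: out=0, reg = 0x22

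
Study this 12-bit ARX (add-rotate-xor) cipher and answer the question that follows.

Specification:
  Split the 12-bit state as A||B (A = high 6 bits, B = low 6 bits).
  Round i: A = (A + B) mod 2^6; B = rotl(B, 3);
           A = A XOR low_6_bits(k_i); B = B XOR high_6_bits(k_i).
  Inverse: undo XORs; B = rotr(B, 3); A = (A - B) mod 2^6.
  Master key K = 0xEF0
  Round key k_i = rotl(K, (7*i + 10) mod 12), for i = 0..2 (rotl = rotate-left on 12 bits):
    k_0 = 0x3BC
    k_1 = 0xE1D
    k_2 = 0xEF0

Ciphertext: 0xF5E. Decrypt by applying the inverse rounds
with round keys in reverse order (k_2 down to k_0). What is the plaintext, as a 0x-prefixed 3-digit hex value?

s_0 = ciphertext = 0xF5E
s_1 = InvRound(s_0, k_2) = 0x86C
s_2 = InvRound(s_1, k_1) = 0x6A2
s_3 = InvRound(s_2, k_0) = 0x065

0x065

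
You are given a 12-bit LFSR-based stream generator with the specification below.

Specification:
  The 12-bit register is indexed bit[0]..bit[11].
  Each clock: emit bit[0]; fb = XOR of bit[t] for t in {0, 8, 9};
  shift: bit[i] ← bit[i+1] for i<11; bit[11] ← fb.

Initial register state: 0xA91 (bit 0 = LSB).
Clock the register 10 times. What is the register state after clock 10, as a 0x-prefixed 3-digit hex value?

0x83A

reg_0 = 0xA91
clock 1: out=1, reg = 0x548
clock 2: out=0, reg = 0xAA4
clock 3: out=0, reg = 0xD52
clock 4: out=0, reg = 0xEA9
clock 5: out=1, reg = 0x754
clock 6: out=0, reg = 0x3AA
clock 7: out=0, reg = 0x1D5
clock 8: out=1, reg = 0x0EA
clock 9: out=0, reg = 0x075
clock 10: out=1, reg = 0x83A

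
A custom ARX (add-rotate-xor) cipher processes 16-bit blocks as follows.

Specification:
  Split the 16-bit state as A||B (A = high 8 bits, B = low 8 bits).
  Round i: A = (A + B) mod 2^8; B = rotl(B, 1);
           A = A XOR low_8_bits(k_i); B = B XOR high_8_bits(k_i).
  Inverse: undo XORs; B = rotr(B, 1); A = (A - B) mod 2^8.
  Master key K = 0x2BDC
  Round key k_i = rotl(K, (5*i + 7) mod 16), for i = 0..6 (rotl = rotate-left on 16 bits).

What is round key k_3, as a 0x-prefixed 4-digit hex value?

0xF70A

K = 0x2BDC
k_0 = rotl(K, (5*0+7) mod 16) = rotl(K, 7) = 0xEE15
k_1 = rotl(K, (5*1+7) mod 16) = rotl(K, 12) = 0xC2BD
k_2 = rotl(K, (5*2+7) mod 16) = rotl(K, 1) = 0x57B8
k_3 = rotl(K, (5*3+7) mod 16) = rotl(K, 6) = 0xF70A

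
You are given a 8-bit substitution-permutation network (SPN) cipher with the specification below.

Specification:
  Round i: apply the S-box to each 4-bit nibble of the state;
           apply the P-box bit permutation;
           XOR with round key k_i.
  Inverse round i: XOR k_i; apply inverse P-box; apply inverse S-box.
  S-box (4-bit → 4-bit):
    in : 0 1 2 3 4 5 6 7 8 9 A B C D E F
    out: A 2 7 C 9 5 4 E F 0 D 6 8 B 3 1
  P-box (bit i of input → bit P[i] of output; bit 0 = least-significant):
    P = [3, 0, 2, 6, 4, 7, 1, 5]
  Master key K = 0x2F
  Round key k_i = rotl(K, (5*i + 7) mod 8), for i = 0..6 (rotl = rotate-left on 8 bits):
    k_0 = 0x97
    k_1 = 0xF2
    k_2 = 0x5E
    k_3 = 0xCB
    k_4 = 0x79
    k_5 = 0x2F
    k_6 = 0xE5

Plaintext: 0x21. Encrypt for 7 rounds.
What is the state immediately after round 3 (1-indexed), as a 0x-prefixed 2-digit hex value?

0x92

s_0 = plaintext = 0x21
s_1 = Round(s_0, k_0) = 0x04
s_2 = Round(s_1, k_1) = 0x1A
s_3 = Round(s_2, k_2) = 0x92
s_4 = Round(s_3, k_3) = 0xC6
s_5 = Round(s_4, k_4) = 0x5D
s_6 = Round(s_5, k_5) = 0x74
s_7 = Round(s_6, k_6) = 0x0F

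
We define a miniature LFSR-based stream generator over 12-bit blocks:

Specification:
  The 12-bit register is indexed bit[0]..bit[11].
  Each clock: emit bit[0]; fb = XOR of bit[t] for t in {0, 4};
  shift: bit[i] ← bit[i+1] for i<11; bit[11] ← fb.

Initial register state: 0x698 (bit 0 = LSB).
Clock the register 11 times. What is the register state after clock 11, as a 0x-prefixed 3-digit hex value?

0xFE2

reg_0 = 0x698
clock 1: out=0, reg = 0xB4C
clock 2: out=0, reg = 0x5A6
clock 3: out=0, reg = 0x2D3
clock 4: out=1, reg = 0x169
clock 5: out=1, reg = 0x8B4
clock 6: out=0, reg = 0xC5A
clock 7: out=0, reg = 0xE2D
clock 8: out=1, reg = 0xF16
clock 9: out=0, reg = 0xF8B
clock 10: out=1, reg = 0xFC5
clock 11: out=1, reg = 0xFE2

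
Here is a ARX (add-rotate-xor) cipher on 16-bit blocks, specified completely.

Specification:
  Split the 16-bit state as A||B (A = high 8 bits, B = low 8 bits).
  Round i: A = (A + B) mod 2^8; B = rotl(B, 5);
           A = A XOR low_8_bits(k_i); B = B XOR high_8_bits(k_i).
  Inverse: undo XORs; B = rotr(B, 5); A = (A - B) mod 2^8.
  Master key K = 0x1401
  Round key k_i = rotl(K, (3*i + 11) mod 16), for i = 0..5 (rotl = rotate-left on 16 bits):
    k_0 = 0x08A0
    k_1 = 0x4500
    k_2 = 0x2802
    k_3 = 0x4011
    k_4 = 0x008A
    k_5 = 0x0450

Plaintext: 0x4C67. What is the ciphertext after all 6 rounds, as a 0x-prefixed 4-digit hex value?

s_0 = plaintext = 0x4C67
s_1 = Round(s_0, k_0) = 0x13E4
s_2 = Round(s_1, k_1) = 0xF7D9
s_3 = Round(s_2, k_2) = 0xD213
s_4 = Round(s_3, k_3) = 0xF422
s_5 = Round(s_4, k_4) = 0x9C44
s_6 = Round(s_5, k_5) = 0xB08C

0xB08C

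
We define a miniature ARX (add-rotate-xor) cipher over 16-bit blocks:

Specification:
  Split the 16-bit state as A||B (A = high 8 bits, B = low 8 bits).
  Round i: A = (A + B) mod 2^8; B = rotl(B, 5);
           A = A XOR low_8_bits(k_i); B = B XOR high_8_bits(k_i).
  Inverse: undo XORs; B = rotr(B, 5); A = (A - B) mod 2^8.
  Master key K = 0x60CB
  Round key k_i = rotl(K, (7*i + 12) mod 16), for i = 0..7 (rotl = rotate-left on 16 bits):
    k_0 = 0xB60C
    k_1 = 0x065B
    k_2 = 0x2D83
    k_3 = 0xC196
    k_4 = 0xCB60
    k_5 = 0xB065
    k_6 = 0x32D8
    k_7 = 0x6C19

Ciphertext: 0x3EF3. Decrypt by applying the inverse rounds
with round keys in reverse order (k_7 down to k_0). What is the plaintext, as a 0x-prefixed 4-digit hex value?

s_0 = ciphertext = 0x3EF3
s_1 = InvRound(s_0, k_7) = 0x2BFC
s_2 = InvRound(s_1, k_6) = 0x7D76
s_3 = InvRound(s_2, k_5) = 0xE236
s_4 = InvRound(s_3, k_4) = 0x93EF
s_5 = InvRound(s_4, k_3) = 0x9471
s_6 = InvRound(s_5, k_2) = 0x35E2
s_7 = InvRound(s_6, k_1) = 0x4727
s_8 = InvRound(s_7, k_0) = 0xBF8C

0xBF8C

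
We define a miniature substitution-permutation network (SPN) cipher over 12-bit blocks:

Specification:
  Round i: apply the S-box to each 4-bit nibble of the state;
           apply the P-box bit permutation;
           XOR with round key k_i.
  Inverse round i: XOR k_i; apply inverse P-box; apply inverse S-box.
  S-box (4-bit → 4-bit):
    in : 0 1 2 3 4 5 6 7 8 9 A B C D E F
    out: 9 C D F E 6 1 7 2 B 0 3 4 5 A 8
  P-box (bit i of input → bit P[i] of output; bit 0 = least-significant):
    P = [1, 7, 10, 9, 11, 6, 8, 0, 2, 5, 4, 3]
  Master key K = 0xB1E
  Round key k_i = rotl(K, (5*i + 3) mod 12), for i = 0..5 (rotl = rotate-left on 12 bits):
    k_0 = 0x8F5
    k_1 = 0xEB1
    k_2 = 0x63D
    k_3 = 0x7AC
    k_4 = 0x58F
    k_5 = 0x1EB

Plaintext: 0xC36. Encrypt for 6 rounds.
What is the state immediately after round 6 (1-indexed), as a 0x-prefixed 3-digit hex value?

s_0 = plaintext = 0xC36
s_1 = Round(s_0, k_0) = 0x1A6
s_2 = Round(s_1, k_1) = 0xEAB
s_3 = Round(s_2, k_2) = 0x697
s_4 = Round(s_3, k_3) = 0xB6B
s_5 = Round(s_4, k_4) = 0xD29
s_6 = Round(s_5, k_5) = 0xA7C

0xA7C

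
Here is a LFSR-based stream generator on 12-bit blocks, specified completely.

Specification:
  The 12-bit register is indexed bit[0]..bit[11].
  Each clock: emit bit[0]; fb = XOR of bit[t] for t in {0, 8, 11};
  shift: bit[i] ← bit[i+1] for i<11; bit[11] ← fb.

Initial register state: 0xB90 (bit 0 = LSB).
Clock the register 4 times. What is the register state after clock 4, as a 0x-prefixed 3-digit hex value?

0x6B9

reg_0 = 0xB90
clock 1: out=0, reg = 0x5C8
clock 2: out=0, reg = 0xAE4
clock 3: out=0, reg = 0xD72
clock 4: out=0, reg = 0x6B9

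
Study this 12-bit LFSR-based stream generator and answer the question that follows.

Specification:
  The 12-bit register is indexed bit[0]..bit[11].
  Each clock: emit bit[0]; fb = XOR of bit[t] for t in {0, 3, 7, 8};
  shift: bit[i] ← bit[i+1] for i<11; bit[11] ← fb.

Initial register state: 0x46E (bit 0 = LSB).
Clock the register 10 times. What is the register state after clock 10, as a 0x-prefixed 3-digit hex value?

0xBFD

reg_0 = 0x46E
clock 1: out=0, reg = 0xA37
clock 2: out=1, reg = 0xD1B
clock 3: out=1, reg = 0xE8D
clock 4: out=1, reg = 0xF46
clock 5: out=0, reg = 0xFA3
clock 6: out=1, reg = 0xFD1
clock 7: out=1, reg = 0xFE8
clock 8: out=0, reg = 0xFF4
clock 9: out=0, reg = 0x7FA
clock 10: out=0, reg = 0xBFD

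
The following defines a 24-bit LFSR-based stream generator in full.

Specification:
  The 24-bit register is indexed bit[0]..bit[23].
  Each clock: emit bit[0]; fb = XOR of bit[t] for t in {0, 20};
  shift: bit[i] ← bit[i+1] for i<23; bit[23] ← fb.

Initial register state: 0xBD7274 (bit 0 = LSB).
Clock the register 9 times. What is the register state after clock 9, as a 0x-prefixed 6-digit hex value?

reg_0 = 0xBD7274
clock 1: out=0, reg = 0xDEB93A
clock 2: out=0, reg = 0xEF5C9D
clock 3: out=1, reg = 0xF7AE4E
clock 4: out=0, reg = 0xFBD727
clock 5: out=1, reg = 0x7DEB93
clock 6: out=1, reg = 0x3EF5C9
clock 7: out=1, reg = 0x1F7AE4
clock 8: out=0, reg = 0x8FBD72
clock 9: out=0, reg = 0x47DEB9

0x47DEB9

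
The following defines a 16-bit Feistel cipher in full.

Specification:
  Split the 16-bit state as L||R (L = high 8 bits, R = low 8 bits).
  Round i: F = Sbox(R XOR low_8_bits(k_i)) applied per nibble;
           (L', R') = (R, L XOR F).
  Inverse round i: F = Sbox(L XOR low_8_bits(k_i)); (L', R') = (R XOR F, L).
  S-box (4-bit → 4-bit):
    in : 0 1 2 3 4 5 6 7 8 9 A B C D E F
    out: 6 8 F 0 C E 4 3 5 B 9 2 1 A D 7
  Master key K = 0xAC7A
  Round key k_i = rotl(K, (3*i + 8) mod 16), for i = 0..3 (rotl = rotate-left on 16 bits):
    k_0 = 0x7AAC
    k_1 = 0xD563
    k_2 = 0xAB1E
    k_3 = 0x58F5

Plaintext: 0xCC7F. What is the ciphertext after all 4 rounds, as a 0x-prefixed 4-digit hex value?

0x0862

s_0 = plaintext = 0xCC7F
s_1 = Round(s_0, k_0) = 0x7F6C
s_2 = Round(s_1, k_1) = 0x6C18
s_3 = Round(s_2, k_2) = 0x1808
s_4 = Round(s_3, k_3) = 0x0862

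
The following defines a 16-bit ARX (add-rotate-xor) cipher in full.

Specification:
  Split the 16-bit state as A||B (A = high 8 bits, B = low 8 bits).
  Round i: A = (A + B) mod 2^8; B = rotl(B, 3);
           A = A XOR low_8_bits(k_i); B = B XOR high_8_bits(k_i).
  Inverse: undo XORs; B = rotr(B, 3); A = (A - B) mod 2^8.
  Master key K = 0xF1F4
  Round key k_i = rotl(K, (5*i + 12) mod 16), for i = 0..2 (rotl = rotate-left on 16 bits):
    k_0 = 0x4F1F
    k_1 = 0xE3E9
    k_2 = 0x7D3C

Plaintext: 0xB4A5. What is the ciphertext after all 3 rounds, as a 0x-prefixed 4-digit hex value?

s_0 = plaintext = 0xB4A5
s_1 = Round(s_0, k_0) = 0x4662
s_2 = Round(s_1, k_1) = 0x41F0
s_3 = Round(s_2, k_2) = 0x0DFA

0x0DFA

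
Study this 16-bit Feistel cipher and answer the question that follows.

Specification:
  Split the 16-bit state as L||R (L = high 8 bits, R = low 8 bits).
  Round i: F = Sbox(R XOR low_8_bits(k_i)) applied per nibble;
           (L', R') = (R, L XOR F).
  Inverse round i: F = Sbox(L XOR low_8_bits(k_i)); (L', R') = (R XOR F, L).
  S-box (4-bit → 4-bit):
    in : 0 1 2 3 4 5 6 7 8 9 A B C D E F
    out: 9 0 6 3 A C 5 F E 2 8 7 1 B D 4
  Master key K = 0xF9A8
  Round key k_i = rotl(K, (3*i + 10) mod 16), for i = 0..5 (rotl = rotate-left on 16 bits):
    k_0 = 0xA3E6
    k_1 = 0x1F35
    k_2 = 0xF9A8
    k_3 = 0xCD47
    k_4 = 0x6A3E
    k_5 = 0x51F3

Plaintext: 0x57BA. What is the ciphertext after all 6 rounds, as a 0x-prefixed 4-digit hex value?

0x19A1

s_0 = plaintext = 0x57BA
s_1 = Round(s_0, k_0) = 0xBA96
s_2 = Round(s_1, k_1) = 0x9639
s_3 = Round(s_2, k_2) = 0x39B6
s_4 = Round(s_3, k_3) = 0xB679
s_5 = Round(s_4, k_4) = 0x7919
s_6 = Round(s_5, k_5) = 0x19A1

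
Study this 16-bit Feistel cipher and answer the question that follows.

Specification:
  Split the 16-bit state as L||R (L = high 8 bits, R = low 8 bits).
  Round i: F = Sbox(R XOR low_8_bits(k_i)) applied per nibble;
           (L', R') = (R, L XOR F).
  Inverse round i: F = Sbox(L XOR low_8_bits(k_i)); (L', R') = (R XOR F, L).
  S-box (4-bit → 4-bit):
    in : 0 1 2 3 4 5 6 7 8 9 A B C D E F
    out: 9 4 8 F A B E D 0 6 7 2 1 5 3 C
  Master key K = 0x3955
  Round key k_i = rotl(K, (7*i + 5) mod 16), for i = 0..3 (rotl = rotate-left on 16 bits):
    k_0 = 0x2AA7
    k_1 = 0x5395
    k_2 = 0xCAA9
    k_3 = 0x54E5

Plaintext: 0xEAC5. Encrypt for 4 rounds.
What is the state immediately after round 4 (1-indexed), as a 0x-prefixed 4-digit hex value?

0x9677

s_0 = plaintext = 0xEAC5
s_1 = Round(s_0, k_0) = 0xC502
s_2 = Round(s_1, k_1) = 0x02A8
s_3 = Round(s_2, k_2) = 0xA896
s_4 = Round(s_3, k_3) = 0x9677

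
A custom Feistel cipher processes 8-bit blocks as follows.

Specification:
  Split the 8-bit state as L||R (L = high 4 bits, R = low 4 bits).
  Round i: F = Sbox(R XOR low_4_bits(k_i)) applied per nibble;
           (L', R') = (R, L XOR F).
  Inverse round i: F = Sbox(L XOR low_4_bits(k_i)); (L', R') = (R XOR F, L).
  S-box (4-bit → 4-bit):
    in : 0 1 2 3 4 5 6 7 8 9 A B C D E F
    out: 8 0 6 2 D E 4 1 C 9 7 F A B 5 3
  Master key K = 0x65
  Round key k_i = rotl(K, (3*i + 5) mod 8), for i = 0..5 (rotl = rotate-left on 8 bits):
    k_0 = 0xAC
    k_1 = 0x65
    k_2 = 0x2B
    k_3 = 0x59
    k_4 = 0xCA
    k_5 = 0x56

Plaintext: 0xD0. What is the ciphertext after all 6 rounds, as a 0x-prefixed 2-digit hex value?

s_0 = plaintext = 0xD0
s_1 = Round(s_0, k_0) = 0x07
s_2 = Round(s_1, k_1) = 0x76
s_3 = Round(s_2, k_2) = 0x6C
s_4 = Round(s_3, k_3) = 0xC8
s_5 = Round(s_4, k_4) = 0x8A
s_6 = Round(s_5, k_5) = 0xA2

0xA2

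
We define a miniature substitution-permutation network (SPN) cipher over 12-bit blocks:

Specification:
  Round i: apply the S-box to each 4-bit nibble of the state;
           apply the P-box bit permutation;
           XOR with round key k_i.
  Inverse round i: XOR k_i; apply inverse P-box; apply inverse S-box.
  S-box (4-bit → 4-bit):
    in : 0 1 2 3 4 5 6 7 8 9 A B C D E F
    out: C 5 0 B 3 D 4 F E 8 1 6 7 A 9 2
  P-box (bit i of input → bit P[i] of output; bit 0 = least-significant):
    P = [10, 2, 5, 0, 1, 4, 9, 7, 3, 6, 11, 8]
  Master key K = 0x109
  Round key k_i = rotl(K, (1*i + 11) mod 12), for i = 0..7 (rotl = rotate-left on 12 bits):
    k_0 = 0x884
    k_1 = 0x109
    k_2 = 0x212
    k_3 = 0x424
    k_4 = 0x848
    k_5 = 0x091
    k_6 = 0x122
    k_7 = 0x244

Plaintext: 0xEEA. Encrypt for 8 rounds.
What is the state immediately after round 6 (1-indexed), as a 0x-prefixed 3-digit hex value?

0x367

s_0 = plaintext = 0xEEA
s_1 = Round(s_0, k_0) = 0xD0E
s_2 = Round(s_1, k_1) = 0x6C8
s_3 = Round(s_2, k_2) = 0x825
s_4 = Round(s_3, k_3) = 0x945
s_5 = Round(s_4, k_4) = 0xD7B
s_6 = Round(s_5, k_5) = 0x367
s_7 = Round(s_6, k_6) = 0x64F
s_8 = Round(s_7, k_7) = 0xA52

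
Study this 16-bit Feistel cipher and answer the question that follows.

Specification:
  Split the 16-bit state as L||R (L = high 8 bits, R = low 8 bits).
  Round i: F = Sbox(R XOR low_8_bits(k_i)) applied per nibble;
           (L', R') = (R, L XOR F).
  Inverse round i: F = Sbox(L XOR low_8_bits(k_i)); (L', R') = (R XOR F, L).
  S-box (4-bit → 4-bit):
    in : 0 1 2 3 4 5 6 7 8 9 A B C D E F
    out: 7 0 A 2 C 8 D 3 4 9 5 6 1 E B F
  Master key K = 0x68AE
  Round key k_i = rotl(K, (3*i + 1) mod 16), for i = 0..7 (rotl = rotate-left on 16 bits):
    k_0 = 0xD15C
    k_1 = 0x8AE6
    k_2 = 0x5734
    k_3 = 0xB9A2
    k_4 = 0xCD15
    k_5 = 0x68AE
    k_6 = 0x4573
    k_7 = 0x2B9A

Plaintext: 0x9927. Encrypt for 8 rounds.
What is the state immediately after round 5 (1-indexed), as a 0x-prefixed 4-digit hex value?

0x5A85

s_0 = plaintext = 0x9927
s_1 = Round(s_0, k_0) = 0x27AF
s_2 = Round(s_1, k_1) = 0xAFEE
s_3 = Round(s_2, k_2) = 0xEE4A
s_4 = Round(s_3, k_3) = 0x4A5A
s_5 = Round(s_4, k_4) = 0x5A85
s_6 = Round(s_5, k_5) = 0x85FC
s_7 = Round(s_6, k_6) = 0xFCCA
s_8 = Round(s_7, k_7) = 0xCA7B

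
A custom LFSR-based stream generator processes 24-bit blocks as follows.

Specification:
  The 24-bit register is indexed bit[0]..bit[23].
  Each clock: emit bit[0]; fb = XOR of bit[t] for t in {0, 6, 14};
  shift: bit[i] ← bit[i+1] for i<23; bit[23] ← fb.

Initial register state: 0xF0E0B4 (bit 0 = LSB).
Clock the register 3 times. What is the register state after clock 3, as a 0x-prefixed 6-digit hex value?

0xBE1C16

reg_0 = 0xF0E0B4
clock 1: out=0, reg = 0xF8705A
clock 2: out=0, reg = 0x7C382D
clock 3: out=1, reg = 0xBE1C16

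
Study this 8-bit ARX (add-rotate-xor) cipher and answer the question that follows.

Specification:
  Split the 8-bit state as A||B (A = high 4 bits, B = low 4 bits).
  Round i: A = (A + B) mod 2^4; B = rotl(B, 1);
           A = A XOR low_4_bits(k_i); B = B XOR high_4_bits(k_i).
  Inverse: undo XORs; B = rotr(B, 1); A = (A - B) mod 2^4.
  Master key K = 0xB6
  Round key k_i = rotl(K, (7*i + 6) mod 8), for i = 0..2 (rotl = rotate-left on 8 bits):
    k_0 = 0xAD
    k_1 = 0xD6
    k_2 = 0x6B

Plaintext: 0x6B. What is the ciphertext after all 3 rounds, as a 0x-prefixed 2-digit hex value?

s_0 = plaintext = 0x6B
s_1 = Round(s_0, k_0) = 0xCD
s_2 = Round(s_1, k_1) = 0xF6
s_3 = Round(s_2, k_2) = 0xEA

0xEA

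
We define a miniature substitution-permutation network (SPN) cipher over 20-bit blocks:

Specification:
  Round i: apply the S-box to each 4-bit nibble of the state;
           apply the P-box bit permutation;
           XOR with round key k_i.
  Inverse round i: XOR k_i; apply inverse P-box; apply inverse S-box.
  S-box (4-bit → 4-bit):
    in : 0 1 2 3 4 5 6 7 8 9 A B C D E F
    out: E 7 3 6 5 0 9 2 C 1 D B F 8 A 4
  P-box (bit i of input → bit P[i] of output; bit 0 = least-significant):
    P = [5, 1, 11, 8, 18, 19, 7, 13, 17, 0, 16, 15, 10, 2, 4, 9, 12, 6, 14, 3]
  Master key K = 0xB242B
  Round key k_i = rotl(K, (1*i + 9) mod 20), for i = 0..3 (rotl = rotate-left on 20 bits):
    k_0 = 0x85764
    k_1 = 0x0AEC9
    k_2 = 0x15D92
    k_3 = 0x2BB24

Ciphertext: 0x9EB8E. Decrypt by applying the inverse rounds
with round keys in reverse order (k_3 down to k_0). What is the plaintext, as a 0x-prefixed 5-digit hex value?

0x1B03D

s_0 = ciphertext = 0x9EB8E
s_1 = InvRound(s_0, k_3) = 0xA5432
s_2 = InvRound(s_1, k_2) = 0x5543A
s_3 = InvRound(s_2, k_1) = 0x180A1
s_4 = InvRound(s_3, k_0) = 0x1B03D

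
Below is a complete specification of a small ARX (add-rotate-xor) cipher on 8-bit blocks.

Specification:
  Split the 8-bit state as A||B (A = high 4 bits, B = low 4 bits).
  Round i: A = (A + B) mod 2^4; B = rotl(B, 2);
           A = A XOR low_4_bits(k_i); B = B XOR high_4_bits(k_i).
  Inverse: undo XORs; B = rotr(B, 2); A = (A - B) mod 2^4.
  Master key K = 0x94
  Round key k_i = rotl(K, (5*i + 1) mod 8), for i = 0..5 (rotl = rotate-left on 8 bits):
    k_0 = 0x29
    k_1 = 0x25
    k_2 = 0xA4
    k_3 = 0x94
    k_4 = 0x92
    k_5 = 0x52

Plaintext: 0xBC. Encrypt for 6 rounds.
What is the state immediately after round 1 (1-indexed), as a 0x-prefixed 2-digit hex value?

0xE1

s_0 = plaintext = 0xBC
s_1 = Round(s_0, k_0) = 0xE1
s_2 = Round(s_1, k_1) = 0xA6
s_3 = Round(s_2, k_2) = 0x43
s_4 = Round(s_3, k_3) = 0x35
s_5 = Round(s_4, k_4) = 0xAC
s_6 = Round(s_5, k_5) = 0x46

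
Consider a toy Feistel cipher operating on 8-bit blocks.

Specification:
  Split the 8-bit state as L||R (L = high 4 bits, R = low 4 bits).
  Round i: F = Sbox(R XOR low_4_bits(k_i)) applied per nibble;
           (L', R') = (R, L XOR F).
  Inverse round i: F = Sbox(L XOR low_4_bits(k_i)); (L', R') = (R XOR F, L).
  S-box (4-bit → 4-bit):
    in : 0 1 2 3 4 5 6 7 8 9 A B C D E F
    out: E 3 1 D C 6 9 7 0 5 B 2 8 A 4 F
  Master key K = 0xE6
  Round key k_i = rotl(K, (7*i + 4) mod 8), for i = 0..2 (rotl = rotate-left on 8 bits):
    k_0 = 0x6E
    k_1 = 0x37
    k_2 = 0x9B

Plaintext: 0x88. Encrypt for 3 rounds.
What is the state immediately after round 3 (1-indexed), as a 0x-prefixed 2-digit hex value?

s_0 = plaintext = 0x88
s_1 = Round(s_0, k_0) = 0x81
s_2 = Round(s_1, k_1) = 0x11
s_3 = Round(s_2, k_2) = 0x1A

0x1A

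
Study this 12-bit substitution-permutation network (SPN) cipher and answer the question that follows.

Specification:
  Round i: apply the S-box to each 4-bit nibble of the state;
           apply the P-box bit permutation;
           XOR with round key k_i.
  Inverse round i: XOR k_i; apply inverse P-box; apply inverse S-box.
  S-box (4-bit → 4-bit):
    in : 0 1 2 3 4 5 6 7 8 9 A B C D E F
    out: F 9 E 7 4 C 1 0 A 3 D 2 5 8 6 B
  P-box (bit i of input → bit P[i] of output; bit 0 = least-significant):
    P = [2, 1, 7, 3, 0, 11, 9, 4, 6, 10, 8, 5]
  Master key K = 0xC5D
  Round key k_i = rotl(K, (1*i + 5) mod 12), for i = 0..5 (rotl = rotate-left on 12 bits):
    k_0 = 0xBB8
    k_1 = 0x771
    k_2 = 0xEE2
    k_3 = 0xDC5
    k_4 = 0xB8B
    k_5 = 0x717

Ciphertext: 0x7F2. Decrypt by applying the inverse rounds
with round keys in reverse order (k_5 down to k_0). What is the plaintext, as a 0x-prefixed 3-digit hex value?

s_0 = ciphertext = 0x7F2
s_1 = InvRound(s_0, k_5) = 0x16C
s_2 = InvRound(s_1, k_4) = 0x133
s_3 = InvRound(s_2, k_3) = 0xF83
s_4 = InvRound(s_3, k_2) = 0xA67
s_5 = InvRound(s_4, k_1) = 0xE89
s_6 = InvRound(s_5, k_0) = 0x217

0x217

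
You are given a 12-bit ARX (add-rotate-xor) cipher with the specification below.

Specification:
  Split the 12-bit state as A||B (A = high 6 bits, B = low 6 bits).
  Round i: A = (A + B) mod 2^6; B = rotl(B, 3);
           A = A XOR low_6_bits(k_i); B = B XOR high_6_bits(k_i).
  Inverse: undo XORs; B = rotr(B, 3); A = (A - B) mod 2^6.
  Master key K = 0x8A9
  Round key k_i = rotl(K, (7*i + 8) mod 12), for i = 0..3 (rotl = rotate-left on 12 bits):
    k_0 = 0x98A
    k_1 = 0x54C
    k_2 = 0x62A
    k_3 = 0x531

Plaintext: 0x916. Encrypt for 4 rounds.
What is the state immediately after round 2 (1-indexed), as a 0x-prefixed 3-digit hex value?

s_0 = plaintext = 0x916
s_1 = Round(s_0, k_0) = 0xC14
s_2 = Round(s_1, k_1) = 0x237
s_3 = Round(s_2, k_2) = 0x566
s_4 = Round(s_3, k_3) = 0x2A0

0x237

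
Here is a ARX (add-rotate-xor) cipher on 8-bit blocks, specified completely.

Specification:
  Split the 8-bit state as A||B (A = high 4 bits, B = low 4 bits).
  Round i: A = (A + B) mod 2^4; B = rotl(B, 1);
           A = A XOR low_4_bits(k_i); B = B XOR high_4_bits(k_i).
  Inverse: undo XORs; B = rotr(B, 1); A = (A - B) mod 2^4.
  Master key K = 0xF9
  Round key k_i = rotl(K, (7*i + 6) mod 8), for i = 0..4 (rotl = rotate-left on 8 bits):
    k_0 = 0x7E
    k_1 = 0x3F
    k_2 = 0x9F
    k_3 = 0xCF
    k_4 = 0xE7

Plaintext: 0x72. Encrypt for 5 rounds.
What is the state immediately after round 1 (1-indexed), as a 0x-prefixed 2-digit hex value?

s_0 = plaintext = 0x72
s_1 = Round(s_0, k_0) = 0x73
s_2 = Round(s_1, k_1) = 0x55
s_3 = Round(s_2, k_2) = 0x53
s_4 = Round(s_3, k_3) = 0x7A
s_5 = Round(s_4, k_4) = 0x6B

0x73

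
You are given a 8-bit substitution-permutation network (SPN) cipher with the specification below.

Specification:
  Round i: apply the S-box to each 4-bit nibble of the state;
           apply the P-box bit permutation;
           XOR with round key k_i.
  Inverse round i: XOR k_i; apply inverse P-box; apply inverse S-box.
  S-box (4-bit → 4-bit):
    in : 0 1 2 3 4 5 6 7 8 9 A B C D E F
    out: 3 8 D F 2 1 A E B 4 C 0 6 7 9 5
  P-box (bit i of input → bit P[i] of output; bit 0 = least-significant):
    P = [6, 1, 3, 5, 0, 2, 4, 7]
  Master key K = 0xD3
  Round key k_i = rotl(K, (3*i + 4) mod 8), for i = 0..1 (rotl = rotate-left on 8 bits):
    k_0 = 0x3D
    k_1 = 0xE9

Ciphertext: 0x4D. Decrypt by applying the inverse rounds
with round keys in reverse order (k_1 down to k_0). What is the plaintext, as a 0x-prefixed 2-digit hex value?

s_0 = ciphertext = 0x4D
s_1 = InvRound(s_0, k_1) = 0x61
s_2 = InvRound(s_1, k_0) = 0xCF

0xCF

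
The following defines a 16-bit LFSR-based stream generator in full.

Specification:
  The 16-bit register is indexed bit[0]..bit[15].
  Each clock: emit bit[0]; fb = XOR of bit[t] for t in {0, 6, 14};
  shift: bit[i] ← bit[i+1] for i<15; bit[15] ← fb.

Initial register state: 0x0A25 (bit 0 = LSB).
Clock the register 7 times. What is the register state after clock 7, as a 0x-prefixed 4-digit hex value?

0x5214

reg_0 = 0x0A25
clock 1: out=1, reg = 0x8512
clock 2: out=0, reg = 0x4289
clock 3: out=1, reg = 0x2144
clock 4: out=0, reg = 0x90A2
clock 5: out=0, reg = 0x4851
clock 6: out=1, reg = 0xA428
clock 7: out=0, reg = 0x5214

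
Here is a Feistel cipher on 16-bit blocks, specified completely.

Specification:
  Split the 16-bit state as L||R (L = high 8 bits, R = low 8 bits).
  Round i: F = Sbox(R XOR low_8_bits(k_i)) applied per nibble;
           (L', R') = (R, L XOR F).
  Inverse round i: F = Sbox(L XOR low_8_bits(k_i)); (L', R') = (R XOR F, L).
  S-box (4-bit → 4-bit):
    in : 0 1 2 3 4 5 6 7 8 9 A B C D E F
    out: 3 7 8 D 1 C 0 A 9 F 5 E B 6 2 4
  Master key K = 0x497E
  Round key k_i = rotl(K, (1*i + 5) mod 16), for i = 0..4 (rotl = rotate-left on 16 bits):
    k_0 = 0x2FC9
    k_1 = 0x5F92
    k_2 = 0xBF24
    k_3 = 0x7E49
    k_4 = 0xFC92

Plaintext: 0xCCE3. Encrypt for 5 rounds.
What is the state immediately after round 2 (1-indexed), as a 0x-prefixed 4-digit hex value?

0x498D

s_0 = plaintext = 0xCCE3
s_1 = Round(s_0, k_0) = 0xE349
s_2 = Round(s_1, k_1) = 0x498D
s_3 = Round(s_2, k_2) = 0x8D16
s_4 = Round(s_3, k_3) = 0x1649
s_5 = Round(s_4, k_4) = 0x4978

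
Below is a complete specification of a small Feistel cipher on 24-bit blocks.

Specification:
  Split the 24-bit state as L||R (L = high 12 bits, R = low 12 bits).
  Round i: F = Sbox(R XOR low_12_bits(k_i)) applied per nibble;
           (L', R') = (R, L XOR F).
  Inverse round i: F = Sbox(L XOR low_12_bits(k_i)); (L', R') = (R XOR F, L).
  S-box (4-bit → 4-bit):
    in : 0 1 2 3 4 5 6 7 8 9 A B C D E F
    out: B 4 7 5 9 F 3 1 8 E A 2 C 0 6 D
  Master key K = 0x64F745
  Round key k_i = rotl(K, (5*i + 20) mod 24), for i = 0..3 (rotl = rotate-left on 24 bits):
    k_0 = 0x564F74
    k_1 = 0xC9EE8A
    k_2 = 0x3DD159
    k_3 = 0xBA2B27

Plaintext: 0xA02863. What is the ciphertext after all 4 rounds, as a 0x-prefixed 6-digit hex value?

s_0 = plaintext = 0xA02863
s_1 = Round(s_0, k_0) = 0x863B43
s_2 = Round(s_1, k_1) = 0xB437AD
s_3 = Round(s_2, k_2) = 0x7AD89A
s_4 = Round(s_3, k_3) = 0x89A28D

0x89A28D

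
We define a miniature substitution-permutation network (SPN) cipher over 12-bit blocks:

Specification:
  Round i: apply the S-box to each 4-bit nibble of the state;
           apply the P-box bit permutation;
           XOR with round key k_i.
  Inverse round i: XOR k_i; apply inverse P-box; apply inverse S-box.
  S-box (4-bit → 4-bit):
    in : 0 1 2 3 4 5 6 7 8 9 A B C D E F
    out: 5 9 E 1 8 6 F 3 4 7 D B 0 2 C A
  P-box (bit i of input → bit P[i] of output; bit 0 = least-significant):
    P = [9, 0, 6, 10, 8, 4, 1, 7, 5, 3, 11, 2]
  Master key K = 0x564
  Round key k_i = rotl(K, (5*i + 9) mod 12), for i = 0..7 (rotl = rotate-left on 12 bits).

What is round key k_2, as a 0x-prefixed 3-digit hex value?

K = 0x564
k_0 = rotl(K, (5*0+9) mod 12) = rotl(K, 9) = 0x8AC
k_1 = rotl(K, (5*1+9) mod 12) = rotl(K, 2) = 0x591
k_2 = rotl(K, (5*2+9) mod 12) = rotl(K, 7) = 0x22B

0x22B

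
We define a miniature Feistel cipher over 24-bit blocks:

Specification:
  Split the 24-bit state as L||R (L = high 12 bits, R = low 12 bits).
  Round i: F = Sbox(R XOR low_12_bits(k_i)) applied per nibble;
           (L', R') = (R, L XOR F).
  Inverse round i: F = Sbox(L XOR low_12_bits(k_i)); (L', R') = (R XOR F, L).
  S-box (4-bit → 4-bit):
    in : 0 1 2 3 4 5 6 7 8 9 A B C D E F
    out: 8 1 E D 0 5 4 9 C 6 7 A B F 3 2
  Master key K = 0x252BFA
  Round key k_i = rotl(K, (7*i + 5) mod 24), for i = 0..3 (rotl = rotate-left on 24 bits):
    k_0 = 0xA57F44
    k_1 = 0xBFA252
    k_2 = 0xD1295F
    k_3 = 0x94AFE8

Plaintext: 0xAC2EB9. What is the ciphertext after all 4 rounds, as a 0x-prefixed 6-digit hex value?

s_0 = plaintext = 0xAC2EB9
s_1 = Round(s_0, k_0) = 0xEB9BED
s_2 = Round(s_1, k_1) = 0xBED81B
s_3 = Round(s_2, k_2) = 0x81BAED
s_4 = Round(s_3, k_3) = 0xAEDD9E

0xAEDD9E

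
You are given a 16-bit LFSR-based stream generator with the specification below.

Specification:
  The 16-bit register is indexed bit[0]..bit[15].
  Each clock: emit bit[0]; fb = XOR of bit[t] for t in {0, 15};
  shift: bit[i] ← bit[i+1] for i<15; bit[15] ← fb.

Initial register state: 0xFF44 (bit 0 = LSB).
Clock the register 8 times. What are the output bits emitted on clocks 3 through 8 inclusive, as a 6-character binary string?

100010

reg_0 = 0xFF44
clock 1: out=0, reg = 0xFFA2
clock 2: out=0, reg = 0xFFD1
clock 3: out=1, reg = 0x7FE8
clock 4: out=0, reg = 0x3FF4
clock 5: out=0, reg = 0x1FFA
clock 6: out=0, reg = 0x0FFD
clock 7: out=1, reg = 0x87FE
clock 8: out=0, reg = 0xC3FF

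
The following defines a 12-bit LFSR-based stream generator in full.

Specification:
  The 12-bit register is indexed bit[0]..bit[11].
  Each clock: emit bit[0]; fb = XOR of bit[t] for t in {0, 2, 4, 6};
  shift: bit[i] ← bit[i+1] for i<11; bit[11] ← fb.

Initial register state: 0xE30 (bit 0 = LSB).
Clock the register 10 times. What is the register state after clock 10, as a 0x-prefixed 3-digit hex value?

reg_0 = 0xE30
clock 1: out=0, reg = 0xF18
clock 2: out=0, reg = 0xF8C
clock 3: out=0, reg = 0xFC6
clock 4: out=0, reg = 0x7E3
clock 5: out=1, reg = 0x3F1
clock 6: out=1, reg = 0x9F8
clock 7: out=0, reg = 0x4FC
clock 8: out=0, reg = 0xA7E
clock 9: out=0, reg = 0xD3F
clock 10: out=1, reg = 0xE9F

0xE9F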